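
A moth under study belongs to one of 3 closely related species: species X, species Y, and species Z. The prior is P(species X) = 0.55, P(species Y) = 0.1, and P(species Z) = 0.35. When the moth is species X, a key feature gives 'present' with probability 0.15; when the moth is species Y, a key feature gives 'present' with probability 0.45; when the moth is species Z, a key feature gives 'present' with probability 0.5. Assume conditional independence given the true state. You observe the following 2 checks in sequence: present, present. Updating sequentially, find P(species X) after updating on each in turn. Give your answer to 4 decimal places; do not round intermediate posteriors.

0.1030

Apply Bayes' rule sequentially, carrying P(species X) forward.
After 'present': normaliser = 0.15·0.5500 + 0.45·0.1000 + 0.5·0.3500; P(species X) ≈ 0.2727, P(species Y) ≈ 0.1488, P(species Z) ≈ 0.5785
After 'present': normaliser = 0.15·0.2727 + 0.45·0.1488 + 0.5·0.5785; P(species X) ≈ 0.1030, P(species Y) ≈ 0.1686, P(species Z) ≈ 0.7284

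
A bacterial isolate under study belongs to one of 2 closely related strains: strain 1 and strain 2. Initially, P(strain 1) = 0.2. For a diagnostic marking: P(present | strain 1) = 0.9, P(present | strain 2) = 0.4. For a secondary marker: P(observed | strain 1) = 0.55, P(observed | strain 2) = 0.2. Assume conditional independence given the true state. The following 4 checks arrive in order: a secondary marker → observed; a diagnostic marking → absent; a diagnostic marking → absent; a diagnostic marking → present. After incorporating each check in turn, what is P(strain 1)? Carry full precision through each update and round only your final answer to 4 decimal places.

Apply Bayes' rule sequentially, carrying P(strain 1) forward.
After a secondary marker='observed': P(strain 1) = 0.55·0.2000 / (0.55·0.2000 + 0.2·0.8000) ≈ 0.4074
After a diagnostic marking='absent': P(strain 1) = 0.1·0.4074 / (0.1·0.4074 + 0.6·0.5926) ≈ 0.1028
After a diagnostic marking='absent': P(strain 1) = 0.1·0.1028 / (0.1·0.1028 + 0.6·0.8972) ≈ 0.0187
After a diagnostic marking='present': P(strain 1) = 0.9·0.0187 / (0.9·0.0187 + 0.4·0.9813) ≈ 0.0412

0.0412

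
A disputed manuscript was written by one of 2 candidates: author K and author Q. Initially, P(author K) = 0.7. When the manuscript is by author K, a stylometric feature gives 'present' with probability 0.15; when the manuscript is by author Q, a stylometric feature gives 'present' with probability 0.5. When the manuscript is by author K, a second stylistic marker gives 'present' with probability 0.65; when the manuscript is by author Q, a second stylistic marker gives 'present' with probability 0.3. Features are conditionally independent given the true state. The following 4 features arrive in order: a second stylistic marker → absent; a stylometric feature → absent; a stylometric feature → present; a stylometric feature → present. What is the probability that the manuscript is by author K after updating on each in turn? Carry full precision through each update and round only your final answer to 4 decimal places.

After a second stylistic marker='absent': P(author K) = 0.35·0.7000 / (0.35·0.7000 + 0.7·0.3000) ≈ 0.5385
After a stylometric feature='absent': P(author K) = 0.85·0.5385 / (0.85·0.5385 + 0.5·0.4615) ≈ 0.6648
After a stylometric feature='present': P(author K) = 0.15·0.6648 / (0.15·0.6648 + 0.5·0.3352) ≈ 0.3730
After a stylometric feature='present': P(author K) = 0.15·0.3730 / (0.15·0.3730 + 0.5·0.6270) ≈ 0.1515

0.1515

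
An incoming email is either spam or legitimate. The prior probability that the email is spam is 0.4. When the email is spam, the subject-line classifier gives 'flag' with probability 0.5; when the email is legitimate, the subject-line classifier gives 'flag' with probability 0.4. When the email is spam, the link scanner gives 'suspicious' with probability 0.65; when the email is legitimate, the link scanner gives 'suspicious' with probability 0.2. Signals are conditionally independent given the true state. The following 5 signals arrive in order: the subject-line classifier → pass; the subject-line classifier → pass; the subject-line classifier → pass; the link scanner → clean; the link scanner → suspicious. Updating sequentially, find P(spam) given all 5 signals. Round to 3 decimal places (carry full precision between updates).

Each posterior becomes the prior for the next update.
After the subject-line classifier='pass': P(spam) = 0.5·0.4000 / (0.5·0.4000 + 0.6·0.6000) ≈ 0.3571
After the subject-line classifier='pass': P(spam) = 0.5·0.3571 / (0.5·0.3571 + 0.6·0.6429) ≈ 0.3165
After the subject-line classifier='pass': P(spam) = 0.5·0.3165 / (0.5·0.3165 + 0.6·0.6835) ≈ 0.2784
After the link scanner='clean': P(spam) = 0.35·0.2784 / (0.35·0.2784 + 0.8·0.7216) ≈ 0.1444
After the link scanner='suspicious': P(spam) = 0.65·0.1444 / (0.65·0.1444 + 0.2·0.8556) ≈ 0.3542

0.354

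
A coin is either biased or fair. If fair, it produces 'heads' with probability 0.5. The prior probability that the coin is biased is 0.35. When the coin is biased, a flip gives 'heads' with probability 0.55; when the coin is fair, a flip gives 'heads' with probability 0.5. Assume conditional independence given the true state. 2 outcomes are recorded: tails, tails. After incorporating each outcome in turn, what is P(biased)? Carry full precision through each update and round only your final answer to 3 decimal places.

0.304

After 'tails': P(biased) = 0.45·0.3500 / (0.45·0.3500 + 0.5·0.6500) ≈ 0.3264
After 'tails': P(biased) = 0.45·0.3264 / (0.45·0.3264 + 0.5·0.6736) ≈ 0.3037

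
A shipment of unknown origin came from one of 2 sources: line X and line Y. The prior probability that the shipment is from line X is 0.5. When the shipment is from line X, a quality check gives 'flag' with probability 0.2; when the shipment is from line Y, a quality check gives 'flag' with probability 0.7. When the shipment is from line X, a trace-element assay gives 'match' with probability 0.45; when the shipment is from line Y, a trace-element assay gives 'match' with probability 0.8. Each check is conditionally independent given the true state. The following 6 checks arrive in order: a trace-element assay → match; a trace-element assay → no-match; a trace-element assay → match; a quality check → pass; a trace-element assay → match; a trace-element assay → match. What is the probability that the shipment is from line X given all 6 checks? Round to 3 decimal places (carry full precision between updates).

0.423

After a trace-element assay='match': P(line X) = 0.45·0.5000 / (0.45·0.5000 + 0.8·0.5000) ≈ 0.3600
After a trace-element assay='no-match': P(line X) = 0.55·0.3600 / (0.55·0.3600 + 0.2·0.6400) ≈ 0.6074
After a trace-element assay='match': P(line X) = 0.45·0.6074 / (0.45·0.6074 + 0.8·0.3926) ≈ 0.4653
After a quality check='pass': P(line X) = 0.8·0.4653 / (0.8·0.4653 + 0.3·0.5347) ≈ 0.6988
After a trace-element assay='match': P(line X) = 0.45·0.6988 / (0.45·0.6988 + 0.8·0.3012) ≈ 0.5662
After a trace-element assay='match': P(line X) = 0.45·0.5662 / (0.45·0.5662 + 0.8·0.4338) ≈ 0.4234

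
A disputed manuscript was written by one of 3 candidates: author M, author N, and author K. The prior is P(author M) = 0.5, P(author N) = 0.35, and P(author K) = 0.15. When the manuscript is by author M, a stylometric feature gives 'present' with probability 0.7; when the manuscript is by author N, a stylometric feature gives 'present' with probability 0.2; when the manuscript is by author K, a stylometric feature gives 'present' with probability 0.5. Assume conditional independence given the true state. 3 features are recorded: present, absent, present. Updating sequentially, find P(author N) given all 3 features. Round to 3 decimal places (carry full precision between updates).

0.108

After 'present': normaliser = 0.7·0.5000 + 0.2·0.3500 + 0.5·0.1500; P(author M) ≈ 0.7071, P(author N) ≈ 0.1414, P(author K) ≈ 0.1515
After 'absent': normaliser = 0.3·0.7071 + 0.8·0.1414 + 0.5·0.1515; P(author M) ≈ 0.5290, P(author N) ≈ 0.2821, P(author K) ≈ 0.1889
After 'present': normaliser = 0.7·0.5290 + 0.2·0.2821 + 0.5·0.1889; P(author M) ≈ 0.7105, P(author N) ≈ 0.1083, P(author K) ≈ 0.1812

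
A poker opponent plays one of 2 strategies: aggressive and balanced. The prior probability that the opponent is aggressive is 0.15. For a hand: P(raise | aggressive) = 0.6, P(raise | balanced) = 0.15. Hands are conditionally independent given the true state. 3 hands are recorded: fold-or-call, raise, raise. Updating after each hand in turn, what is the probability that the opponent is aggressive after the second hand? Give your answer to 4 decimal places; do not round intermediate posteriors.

0.2494

Each posterior becomes the prior for the next update.
After 'fold-or-call': P(aggressive) = 0.4·0.1500 / (0.4·0.1500 + 0.85·0.8500) ≈ 0.0767
After 'raise': P(aggressive) = 0.6·0.0767 / (0.6·0.0767 + 0.15·0.9233) ≈ 0.2494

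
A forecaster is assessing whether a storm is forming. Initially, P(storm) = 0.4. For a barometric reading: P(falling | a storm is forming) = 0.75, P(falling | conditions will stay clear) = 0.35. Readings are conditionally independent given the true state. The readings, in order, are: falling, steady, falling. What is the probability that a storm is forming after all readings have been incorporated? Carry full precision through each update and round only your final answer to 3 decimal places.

0.541

After 'falling': P(storm) = 0.75·0.4000 / (0.75·0.4000 + 0.35·0.6000) ≈ 0.5882
After 'steady': P(storm) = 0.25·0.5882 / (0.25·0.5882 + 0.65·0.4118) ≈ 0.3546
After 'falling': P(storm) = 0.75·0.3546 / (0.75·0.3546 + 0.35·0.6454) ≈ 0.5407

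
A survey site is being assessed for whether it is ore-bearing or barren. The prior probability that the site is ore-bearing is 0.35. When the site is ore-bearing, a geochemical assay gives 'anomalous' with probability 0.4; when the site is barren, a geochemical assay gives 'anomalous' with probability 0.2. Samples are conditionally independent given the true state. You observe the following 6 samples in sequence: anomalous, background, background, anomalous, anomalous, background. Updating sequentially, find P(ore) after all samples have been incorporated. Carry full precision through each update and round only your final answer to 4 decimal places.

0.6451

After 'anomalous': P(ore) = 0.4·0.3500 / (0.4·0.3500 + 0.2·0.6500) ≈ 0.5185
After 'background': P(ore) = 0.6·0.5185 / (0.6·0.5185 + 0.8·0.4815) ≈ 0.4468
After 'background': P(ore) = 0.6·0.4468 / (0.6·0.4468 + 0.8·0.5532) ≈ 0.3772
After 'anomalous': P(ore) = 0.4·0.3772 / (0.4·0.3772 + 0.2·0.6228) ≈ 0.5478
After 'anomalous': P(ore) = 0.4·0.5478 / (0.4·0.5478 + 0.2·0.4522) ≈ 0.7079
After 'background': P(ore) = 0.6·0.7079 / (0.6·0.7079 + 0.8·0.2921) ≈ 0.6451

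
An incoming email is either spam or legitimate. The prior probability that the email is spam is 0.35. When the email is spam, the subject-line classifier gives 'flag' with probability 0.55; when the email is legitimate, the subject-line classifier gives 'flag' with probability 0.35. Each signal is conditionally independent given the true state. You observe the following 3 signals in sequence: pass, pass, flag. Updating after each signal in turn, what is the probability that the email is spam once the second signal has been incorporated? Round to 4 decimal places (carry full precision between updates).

0.2051

After 'pass': P(spam) = 0.45·0.3500 / (0.45·0.3500 + 0.65·0.6500) ≈ 0.2716
After 'pass': P(spam) = 0.45·0.2716 / (0.45·0.2716 + 0.65·0.7284) ≈ 0.2051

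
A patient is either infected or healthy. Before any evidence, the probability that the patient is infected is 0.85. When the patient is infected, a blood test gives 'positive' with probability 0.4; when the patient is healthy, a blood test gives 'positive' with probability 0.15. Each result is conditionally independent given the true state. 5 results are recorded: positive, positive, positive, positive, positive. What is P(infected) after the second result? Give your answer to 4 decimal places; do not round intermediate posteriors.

After 'positive': P(infected) = 0.4·0.8500 / (0.4·0.8500 + 0.15·0.1500) ≈ 0.9379
After 'positive': P(infected) = 0.4·0.9379 / (0.4·0.9379 + 0.15·0.0621) ≈ 0.9758

0.9758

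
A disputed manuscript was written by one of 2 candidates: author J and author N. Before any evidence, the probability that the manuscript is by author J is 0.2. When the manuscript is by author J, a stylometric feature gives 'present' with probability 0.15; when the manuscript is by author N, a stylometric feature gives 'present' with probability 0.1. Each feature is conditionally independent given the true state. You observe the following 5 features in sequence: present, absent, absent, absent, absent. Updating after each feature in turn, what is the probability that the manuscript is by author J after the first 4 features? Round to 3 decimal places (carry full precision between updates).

0.240

Apply Bayes' rule sequentially, carrying P(author J) forward.
After 'present': P(author J) = 0.15·0.2000 / (0.15·0.2000 + 0.1·0.8000) ≈ 0.2727
After 'absent': P(author J) = 0.85·0.2727 / (0.85·0.2727 + 0.9·0.7273) ≈ 0.2615
After 'absent': P(author J) = 0.85·0.2615 / (0.85·0.2615 + 0.9·0.7385) ≈ 0.2507
After 'absent': P(author J) = 0.85·0.2507 / (0.85·0.2507 + 0.9·0.7493) ≈ 0.2401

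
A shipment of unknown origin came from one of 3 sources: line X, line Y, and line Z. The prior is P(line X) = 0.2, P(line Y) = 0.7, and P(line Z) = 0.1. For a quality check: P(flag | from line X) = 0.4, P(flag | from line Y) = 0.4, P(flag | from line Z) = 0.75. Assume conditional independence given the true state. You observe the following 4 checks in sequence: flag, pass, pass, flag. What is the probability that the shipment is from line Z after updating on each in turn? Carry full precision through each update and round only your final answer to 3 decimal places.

0.064

After 'flag': normaliser = 0.4·0.2000 + 0.4·0.7000 + 0.75·0.1000; P(line X) ≈ 0.1839, P(line Y) ≈ 0.6437, P(line Z) ≈ 0.1724
After 'pass': normaliser = 0.6·0.1839 + 0.6·0.6437 + 0.25·0.1724; P(line X) ≈ 0.2045, P(line Y) ≈ 0.7157, P(line Z) ≈ 0.0799
After 'pass': normaliser = 0.6·0.2045 + 0.6·0.7157 + 0.25·0.0799; P(line X) ≈ 0.2145, P(line Y) ≈ 0.7506, P(line Z) ≈ 0.0349
After 'flag': normaliser = 0.4·0.2145 + 0.4·0.7506 + 0.75·0.0349; P(line X) ≈ 0.2081, P(line Y) ≈ 0.7284, P(line Z) ≈ 0.0635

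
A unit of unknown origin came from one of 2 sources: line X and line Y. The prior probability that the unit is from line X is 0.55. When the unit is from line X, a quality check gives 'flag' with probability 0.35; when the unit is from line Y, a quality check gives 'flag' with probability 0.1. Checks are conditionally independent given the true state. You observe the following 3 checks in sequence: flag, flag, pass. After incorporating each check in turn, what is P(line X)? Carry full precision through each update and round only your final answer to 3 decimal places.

0.915

After 'flag': P(line X) = 0.35·0.5500 / (0.35·0.5500 + 0.1·0.4500) ≈ 0.8105
After 'flag': P(line X) = 0.35·0.8105 / (0.35·0.8105 + 0.1·0.1895) ≈ 0.9374
After 'pass': P(line X) = 0.65·0.9374 / (0.65·0.9374 + 0.9·0.0626) ≈ 0.9153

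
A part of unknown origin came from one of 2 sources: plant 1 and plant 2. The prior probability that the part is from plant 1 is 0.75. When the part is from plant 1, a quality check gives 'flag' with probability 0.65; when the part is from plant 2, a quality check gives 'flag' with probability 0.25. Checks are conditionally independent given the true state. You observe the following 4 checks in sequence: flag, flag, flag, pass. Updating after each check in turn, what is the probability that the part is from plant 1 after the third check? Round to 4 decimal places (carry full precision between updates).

Apply Bayes' rule sequentially, carrying P(plant 1) forward.
After 'flag': P(plant 1) = 0.65·0.7500 / (0.65·0.7500 + 0.25·0.2500) ≈ 0.8864
After 'flag': P(plant 1) = 0.65·0.8864 / (0.65·0.8864 + 0.25·0.1136) ≈ 0.9530
After 'flag': P(plant 1) = 0.65·0.9530 / (0.65·0.9530 + 0.25·0.0470) ≈ 0.9814

0.9814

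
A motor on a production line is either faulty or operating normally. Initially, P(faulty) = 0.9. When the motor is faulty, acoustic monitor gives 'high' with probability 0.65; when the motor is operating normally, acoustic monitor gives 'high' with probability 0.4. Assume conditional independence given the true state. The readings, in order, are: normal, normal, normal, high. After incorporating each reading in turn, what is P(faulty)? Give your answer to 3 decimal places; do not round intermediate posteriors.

0.744

After 'normal': P(faulty) = 0.35·0.9000 / (0.35·0.9000 + 0.6·0.1000) ≈ 0.8400
After 'normal': P(faulty) = 0.35·0.8400 / (0.35·0.8400 + 0.6·0.1600) ≈ 0.7538
After 'normal': P(faulty) = 0.35·0.7538 / (0.35·0.7538 + 0.6·0.2462) ≈ 0.6411
After 'high': P(faulty) = 0.65·0.6411 / (0.65·0.6411 + 0.4·0.3589) ≈ 0.7438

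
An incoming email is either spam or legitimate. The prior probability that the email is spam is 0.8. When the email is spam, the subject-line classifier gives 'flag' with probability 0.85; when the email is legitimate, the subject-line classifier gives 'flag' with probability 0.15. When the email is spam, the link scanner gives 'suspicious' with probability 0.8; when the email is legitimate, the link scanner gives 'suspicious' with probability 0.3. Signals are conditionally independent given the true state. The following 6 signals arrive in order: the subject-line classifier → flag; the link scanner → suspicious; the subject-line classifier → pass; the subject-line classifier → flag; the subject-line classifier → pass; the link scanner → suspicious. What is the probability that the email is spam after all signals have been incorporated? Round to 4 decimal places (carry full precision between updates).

After the subject-line classifier='flag': P(spam) = 0.85·0.8000 / (0.85·0.8000 + 0.15·0.2000) ≈ 0.9577
After the link scanner='suspicious': P(spam) = 0.8·0.9577 / (0.8·0.9577 + 0.3·0.0423) ≈ 0.9837
After the subject-line classifier='pass': P(spam) = 0.15·0.9837 / (0.15·0.9837 + 0.85·0.0163) ≈ 0.9143
After the subject-line classifier='flag': P(spam) = 0.85·0.9143 / (0.85·0.9143 + 0.15·0.0857) ≈ 0.9837
After the subject-line classifier='pass': P(spam) = 0.15·0.9837 / (0.15·0.9837 + 0.85·0.0163) ≈ 0.9143
After the link scanner='suspicious': P(spam) = 0.8·0.9143 / (0.8·0.9143 + 0.3·0.0857) ≈ 0.9660

0.9660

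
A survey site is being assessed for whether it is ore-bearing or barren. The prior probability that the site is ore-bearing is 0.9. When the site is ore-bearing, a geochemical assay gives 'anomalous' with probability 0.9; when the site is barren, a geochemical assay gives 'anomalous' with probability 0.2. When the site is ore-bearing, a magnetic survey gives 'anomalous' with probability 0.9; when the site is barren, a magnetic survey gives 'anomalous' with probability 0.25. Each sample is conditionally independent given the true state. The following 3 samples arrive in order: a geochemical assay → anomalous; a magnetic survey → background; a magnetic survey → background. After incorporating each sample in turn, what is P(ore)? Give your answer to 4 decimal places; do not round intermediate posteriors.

0.4186

After a geochemical assay='anomalous': P(ore) = 0.9·0.9000 / (0.9·0.9000 + 0.2·0.1000) ≈ 0.9759
After a magnetic survey='background': P(ore) = 0.1·0.9759 / (0.1·0.9759 + 0.75·0.0241) ≈ 0.8438
After a magnetic survey='background': P(ore) = 0.1·0.8438 / (0.1·0.8438 + 0.75·0.1562) ≈ 0.4186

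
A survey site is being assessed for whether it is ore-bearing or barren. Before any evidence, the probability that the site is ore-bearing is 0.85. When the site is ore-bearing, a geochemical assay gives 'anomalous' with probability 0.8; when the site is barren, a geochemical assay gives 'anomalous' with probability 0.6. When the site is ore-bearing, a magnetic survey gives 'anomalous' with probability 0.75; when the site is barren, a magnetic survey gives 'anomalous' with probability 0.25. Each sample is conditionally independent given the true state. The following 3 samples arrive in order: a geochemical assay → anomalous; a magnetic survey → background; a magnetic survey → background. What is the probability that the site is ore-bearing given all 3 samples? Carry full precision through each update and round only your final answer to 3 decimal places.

After a geochemical assay='anomalous': P(ore) = 0.8·0.8500 / (0.8·0.8500 + 0.6·0.1500) ≈ 0.8831
After a magnetic survey='background': P(ore) = 0.25·0.8831 / (0.25·0.8831 + 0.75·0.1169) ≈ 0.7158
After a magnetic survey='background': P(ore) = 0.25·0.7158 / (0.25·0.7158 + 0.75·0.2842) ≈ 0.4564

0.456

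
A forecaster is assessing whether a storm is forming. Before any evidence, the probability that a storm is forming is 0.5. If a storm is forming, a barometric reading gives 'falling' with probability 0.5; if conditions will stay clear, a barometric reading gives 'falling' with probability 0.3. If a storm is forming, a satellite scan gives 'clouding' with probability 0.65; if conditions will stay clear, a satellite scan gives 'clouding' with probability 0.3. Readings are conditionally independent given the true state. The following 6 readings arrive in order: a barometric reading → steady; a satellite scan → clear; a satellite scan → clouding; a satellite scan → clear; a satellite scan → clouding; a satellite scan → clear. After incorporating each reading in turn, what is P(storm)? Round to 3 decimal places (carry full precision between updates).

After a barometric reading='steady': P(storm) = 0.5·0.5000 / (0.5·0.5000 + 0.7·0.5000) ≈ 0.4167
After a satellite scan='clear': P(storm) = 0.35·0.4167 / (0.35·0.4167 + 0.7·0.5833) ≈ 0.2632
After a satellite scan='clouding': P(storm) = 0.65·0.2632 / (0.65·0.2632 + 0.3·0.7368) ≈ 0.4362
After a satellite scan='clear': P(storm) = 0.35·0.4362 / (0.35·0.4362 + 0.7·0.5638) ≈ 0.2790
After a satellite scan='clouding': P(storm) = 0.65·0.2790 / (0.65·0.2790 + 0.3·0.7210) ≈ 0.4560
After a satellite scan='clear': P(storm) = 0.35·0.4560 / (0.35·0.4560 + 0.7·0.5440) ≈ 0.2954

0.295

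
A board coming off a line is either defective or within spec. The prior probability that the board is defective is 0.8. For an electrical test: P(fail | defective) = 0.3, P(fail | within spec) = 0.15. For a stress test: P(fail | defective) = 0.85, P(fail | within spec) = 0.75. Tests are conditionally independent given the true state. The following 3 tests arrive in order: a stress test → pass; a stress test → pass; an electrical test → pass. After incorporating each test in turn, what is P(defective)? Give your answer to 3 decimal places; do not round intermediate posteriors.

After a stress test='pass': P(defective) = 0.15·0.8000 / (0.15·0.8000 + 0.25·0.2000) ≈ 0.7059
After a stress test='pass': P(defective) = 0.15·0.7059 / (0.15·0.7059 + 0.25·0.2941) ≈ 0.5902
After an electrical test='pass': P(defective) = 0.7·0.5902 / (0.7·0.5902 + 0.85·0.4098) ≈ 0.5425

0.543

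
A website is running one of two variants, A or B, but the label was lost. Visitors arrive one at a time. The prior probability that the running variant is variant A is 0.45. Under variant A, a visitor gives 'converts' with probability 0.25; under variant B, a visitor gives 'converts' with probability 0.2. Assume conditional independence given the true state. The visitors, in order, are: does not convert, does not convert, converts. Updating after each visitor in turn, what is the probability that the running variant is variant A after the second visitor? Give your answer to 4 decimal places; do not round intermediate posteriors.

After 'does not convert': P(A) = 0.75·0.4500 / (0.75·0.4500 + 0.8·0.5500) ≈ 0.4341
After 'does not convert': P(A) = 0.75·0.4341 / (0.75·0.4341 + 0.8·0.5659) ≈ 0.4183

0.4183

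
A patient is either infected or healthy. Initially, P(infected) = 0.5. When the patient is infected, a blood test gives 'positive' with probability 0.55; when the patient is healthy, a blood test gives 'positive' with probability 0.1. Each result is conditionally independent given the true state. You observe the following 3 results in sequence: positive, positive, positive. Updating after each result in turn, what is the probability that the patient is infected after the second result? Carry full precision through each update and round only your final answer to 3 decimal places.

0.968

After 'positive': P(infected) = 0.55·0.5000 / (0.55·0.5000 + 0.1·0.5000) ≈ 0.8462
After 'positive': P(infected) = 0.55·0.8462 / (0.55·0.8462 + 0.1·0.1538) ≈ 0.9680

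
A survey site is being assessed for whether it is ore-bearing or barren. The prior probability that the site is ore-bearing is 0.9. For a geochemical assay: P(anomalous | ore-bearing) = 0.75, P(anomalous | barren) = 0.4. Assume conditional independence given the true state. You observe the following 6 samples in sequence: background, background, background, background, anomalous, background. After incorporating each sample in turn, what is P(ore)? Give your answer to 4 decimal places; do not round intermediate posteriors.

0.1749

Each posterior becomes the prior for the next update.
After 'background': P(ore) = 0.25·0.9000 / (0.25·0.9000 + 0.6·0.1000) ≈ 0.7895
After 'background': P(ore) = 0.25·0.7895 / (0.25·0.7895 + 0.6·0.2105) ≈ 0.6098
After 'background': P(ore) = 0.25·0.6098 / (0.25·0.6098 + 0.6·0.3902) ≈ 0.3943
After 'background': P(ore) = 0.25·0.3943 / (0.25·0.3943 + 0.6·0.6057) ≈ 0.2134
After 'anomalous': P(ore) = 0.75·0.2134 / (0.75·0.2134 + 0.4·0.7866) ≈ 0.3371
After 'background': P(ore) = 0.25·0.3371 / (0.25·0.3371 + 0.6·0.6629) ≈ 0.1749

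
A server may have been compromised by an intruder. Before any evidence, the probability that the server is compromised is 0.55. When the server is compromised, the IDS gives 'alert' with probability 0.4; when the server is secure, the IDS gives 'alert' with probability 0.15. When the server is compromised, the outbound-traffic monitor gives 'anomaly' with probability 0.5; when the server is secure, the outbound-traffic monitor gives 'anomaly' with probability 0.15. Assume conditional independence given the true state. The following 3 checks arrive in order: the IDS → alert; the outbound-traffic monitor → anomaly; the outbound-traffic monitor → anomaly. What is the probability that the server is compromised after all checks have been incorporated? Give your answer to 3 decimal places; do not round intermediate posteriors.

0.973

After the IDS='alert': P(compromised) = 0.4·0.5500 / (0.4·0.5500 + 0.15·0.4500) ≈ 0.7652
After the outbound-traffic monitor='anomaly': P(compromised) = 0.5·0.7652 / (0.5·0.7652 + 0.15·0.2348) ≈ 0.9157
After the outbound-traffic monitor='anomaly': P(compromised) = 0.5·0.9157 / (0.5·0.9157 + 0.15·0.0843) ≈ 0.9731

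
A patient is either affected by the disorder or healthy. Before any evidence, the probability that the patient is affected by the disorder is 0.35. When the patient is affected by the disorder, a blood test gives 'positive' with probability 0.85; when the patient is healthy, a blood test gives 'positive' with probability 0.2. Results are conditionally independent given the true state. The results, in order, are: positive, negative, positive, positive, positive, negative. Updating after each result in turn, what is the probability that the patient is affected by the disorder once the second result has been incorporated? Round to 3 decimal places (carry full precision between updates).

0.300

After 'positive': P(affected) = 0.85·0.3500 / (0.85·0.3500 + 0.2·0.6500) ≈ 0.6959
After 'negative': P(affected) = 0.15·0.6959 / (0.15·0.6959 + 0.8·0.3041) ≈ 0.3003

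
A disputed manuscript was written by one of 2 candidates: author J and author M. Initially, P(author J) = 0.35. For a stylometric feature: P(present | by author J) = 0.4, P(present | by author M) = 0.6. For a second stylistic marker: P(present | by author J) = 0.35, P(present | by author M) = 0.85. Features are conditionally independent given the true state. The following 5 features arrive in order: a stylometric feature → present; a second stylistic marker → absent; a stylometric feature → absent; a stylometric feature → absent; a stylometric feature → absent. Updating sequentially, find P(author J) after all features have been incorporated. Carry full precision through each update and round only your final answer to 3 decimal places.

0.840

Apply Bayes' rule sequentially, carrying P(author J) forward.
After a stylometric feature='present': P(author J) = 0.4·0.3500 / (0.4·0.3500 + 0.6·0.6500) ≈ 0.2642
After a second stylistic marker='absent': P(author J) = 0.65·0.2642 / (0.65·0.2642 + 0.15·0.7358) ≈ 0.6087
After a stylometric feature='absent': P(author J) = 0.6·0.6087 / (0.6·0.6087 + 0.4·0.3913) ≈ 0.7000
After a stylometric feature='absent': P(author J) = 0.6·0.7000 / (0.6·0.7000 + 0.4·0.3000) ≈ 0.7778
After a stylometric feature='absent': P(author J) = 0.6·0.7778 / (0.6·0.7778 + 0.4·0.2222) ≈ 0.8400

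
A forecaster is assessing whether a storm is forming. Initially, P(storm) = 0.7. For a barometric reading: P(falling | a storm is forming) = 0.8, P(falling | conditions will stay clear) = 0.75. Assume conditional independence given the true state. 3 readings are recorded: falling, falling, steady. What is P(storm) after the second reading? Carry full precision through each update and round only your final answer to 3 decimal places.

After 'falling': P(storm) = 0.8·0.7000 / (0.8·0.7000 + 0.75·0.3000) ≈ 0.7134
After 'falling': P(storm) = 0.8·0.7134 / (0.8·0.7134 + 0.75·0.2866) ≈ 0.7264

0.726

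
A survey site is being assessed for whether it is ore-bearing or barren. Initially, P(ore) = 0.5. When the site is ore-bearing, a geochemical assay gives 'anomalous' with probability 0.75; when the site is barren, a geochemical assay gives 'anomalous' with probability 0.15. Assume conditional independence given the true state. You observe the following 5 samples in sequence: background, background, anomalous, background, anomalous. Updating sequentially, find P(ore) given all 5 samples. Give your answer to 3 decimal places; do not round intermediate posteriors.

After 'background': P(ore) = 0.25·0.5000 / (0.25·0.5000 + 0.85·0.5000) ≈ 0.2273
After 'background': P(ore) = 0.25·0.2273 / (0.25·0.2273 + 0.85·0.7727) ≈ 0.0796
After 'anomalous': P(ore) = 0.75·0.0796 / (0.75·0.0796 + 0.15·0.9204) ≈ 0.3019
After 'background': P(ore) = 0.25·0.3019 / (0.25·0.3019 + 0.85·0.6981) ≈ 0.1129
After 'anomalous': P(ore) = 0.75·0.1129 / (0.75·0.1129 + 0.15·0.8871) ≈ 0.3888

0.389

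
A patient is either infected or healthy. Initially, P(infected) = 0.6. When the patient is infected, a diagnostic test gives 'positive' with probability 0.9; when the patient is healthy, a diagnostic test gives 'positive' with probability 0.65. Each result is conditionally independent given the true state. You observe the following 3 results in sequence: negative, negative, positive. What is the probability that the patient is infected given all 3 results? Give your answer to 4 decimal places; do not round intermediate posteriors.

Each posterior becomes the prior for the next update.
After 'negative': P(infected) = 0.1·0.6000 / (0.1·0.6000 + 0.35·0.4000) ≈ 0.3000
After 'negative': P(infected) = 0.1·0.3000 / (0.1·0.3000 + 0.35·0.7000) ≈ 0.1091
After 'positive': P(infected) = 0.9·0.1091 / (0.9·0.1091 + 0.65·0.8909) ≈ 0.1450

0.1450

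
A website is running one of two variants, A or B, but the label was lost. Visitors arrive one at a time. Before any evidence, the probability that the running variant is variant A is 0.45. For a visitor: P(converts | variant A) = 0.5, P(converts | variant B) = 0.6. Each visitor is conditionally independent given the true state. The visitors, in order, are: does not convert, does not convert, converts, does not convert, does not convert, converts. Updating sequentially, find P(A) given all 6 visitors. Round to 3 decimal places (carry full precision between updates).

After 'does not convert': P(A) = 0.5·0.4500 / (0.5·0.4500 + 0.4·0.5500) ≈ 0.5056
After 'does not convert': P(A) = 0.5·0.5056 / (0.5·0.5056 + 0.4·0.4944) ≈ 0.5611
After 'converts': P(A) = 0.5·0.5611 / (0.5·0.5611 + 0.6·0.4389) ≈ 0.5158
After 'does not convert': P(A) = 0.5·0.5158 / (0.5·0.5158 + 0.4·0.4842) ≈ 0.5711
After 'does not convert': P(A) = 0.5·0.5711 / (0.5·0.5711 + 0.4·0.4289) ≈ 0.6247
After 'converts': P(A) = 0.5·0.6247 / (0.5·0.6247 + 0.6·0.3753) ≈ 0.5811

0.581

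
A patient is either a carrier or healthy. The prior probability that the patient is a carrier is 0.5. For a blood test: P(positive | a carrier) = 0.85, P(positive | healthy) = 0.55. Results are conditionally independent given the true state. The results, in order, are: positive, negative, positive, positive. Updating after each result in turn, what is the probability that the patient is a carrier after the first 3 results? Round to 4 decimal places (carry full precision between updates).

After 'positive': P(carrier) = 0.85·0.5000 / (0.85·0.5000 + 0.55·0.5000) ≈ 0.6071
After 'negative': P(carrier) = 0.15·0.6071 / (0.15·0.6071 + 0.45·0.3929) ≈ 0.3400
After 'positive': P(carrier) = 0.85·0.3400 / (0.85·0.3400 + 0.55·0.6600) ≈ 0.4433

0.4433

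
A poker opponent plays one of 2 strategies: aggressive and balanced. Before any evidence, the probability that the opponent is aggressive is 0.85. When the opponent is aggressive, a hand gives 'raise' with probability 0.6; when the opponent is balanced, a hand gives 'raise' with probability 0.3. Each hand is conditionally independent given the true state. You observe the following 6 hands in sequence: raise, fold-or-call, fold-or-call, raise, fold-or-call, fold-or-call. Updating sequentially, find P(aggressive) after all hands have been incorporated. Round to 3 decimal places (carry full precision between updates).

0.707

After 'raise': P(aggressive) = 0.6·0.8500 / (0.6·0.8500 + 0.3·0.1500) ≈ 0.9189
After 'fold-or-call': P(aggressive) = 0.4·0.9189 / (0.4·0.9189 + 0.7·0.0811) ≈ 0.8662
After 'fold-or-call': P(aggressive) = 0.4·0.8662 / (0.4·0.8662 + 0.7·0.1338) ≈ 0.7873
After 'raise': P(aggressive) = 0.6·0.7873 / (0.6·0.7873 + 0.3·0.2127) ≈ 0.8810
After 'fold-or-call': P(aggressive) = 0.4·0.8810 / (0.4·0.8810 + 0.7·0.1190) ≈ 0.8088
After 'fold-or-call': P(aggressive) = 0.4·0.8088 / (0.4·0.8088 + 0.7·0.1912) ≈ 0.7073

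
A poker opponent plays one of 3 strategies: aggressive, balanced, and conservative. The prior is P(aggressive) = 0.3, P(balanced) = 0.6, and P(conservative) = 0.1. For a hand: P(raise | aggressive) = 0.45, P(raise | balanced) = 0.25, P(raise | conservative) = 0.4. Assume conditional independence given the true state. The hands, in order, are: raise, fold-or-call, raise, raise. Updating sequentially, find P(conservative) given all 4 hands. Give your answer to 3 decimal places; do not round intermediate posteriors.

0.148

Apply Bayes' rule sequentially, carrying P(conservative) forward.
After 'raise': normaliser = 0.45·0.3000 + 0.25·0.6000 + 0.4·0.1000; P(aggressive) ≈ 0.4154, P(balanced) ≈ 0.4615, P(conservative) ≈ 0.1231
After 'fold-or-call': normaliser = 0.55·0.4154 + 0.75·0.4615 + 0.6·0.1231; P(aggressive) ≈ 0.3523, P(balanced) ≈ 0.5338, P(conservative) ≈ 0.1139
After 'raise': normaliser = 0.45·0.3523 + 0.25·0.5338 + 0.4·0.1139; P(aggressive) ≈ 0.4697, P(balanced) ≈ 0.3954, P(conservative) ≈ 0.1349
After 'raise': normaliser = 0.45·0.4697 + 0.25·0.3954 + 0.4·0.1349; P(aggressive) ≈ 0.5804, P(balanced) ≈ 0.2714, P(conservative) ≈ 0.1482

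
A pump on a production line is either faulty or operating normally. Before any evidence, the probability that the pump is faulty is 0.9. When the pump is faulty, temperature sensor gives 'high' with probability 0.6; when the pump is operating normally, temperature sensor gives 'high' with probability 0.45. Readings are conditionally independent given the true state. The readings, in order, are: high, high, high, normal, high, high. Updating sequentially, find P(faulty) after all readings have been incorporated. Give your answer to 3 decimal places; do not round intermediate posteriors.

0.965

After 'high': P(faulty) = 0.6·0.9000 / (0.6·0.9000 + 0.45·0.1000) ≈ 0.9231
After 'high': P(faulty) = 0.6·0.9231 / (0.6·0.9231 + 0.45·0.0769) ≈ 0.9412
After 'high': P(faulty) = 0.6·0.9412 / (0.6·0.9412 + 0.45·0.0588) ≈ 0.9552
After 'normal': P(faulty) = 0.4·0.9552 / (0.4·0.9552 + 0.55·0.0448) ≈ 0.9394
After 'high': P(faulty) = 0.6·0.9394 / (0.6·0.9394 + 0.45·0.0606) ≈ 0.9539
After 'high': P(faulty) = 0.6·0.9539 / (0.6·0.9539 + 0.45·0.0461) ≈ 0.9650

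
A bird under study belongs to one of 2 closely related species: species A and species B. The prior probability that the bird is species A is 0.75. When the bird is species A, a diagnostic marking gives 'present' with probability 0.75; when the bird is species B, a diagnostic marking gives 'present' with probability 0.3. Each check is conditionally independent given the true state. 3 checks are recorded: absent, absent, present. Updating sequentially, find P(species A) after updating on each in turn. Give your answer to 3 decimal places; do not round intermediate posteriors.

After 'absent': P(species A) = 0.25·0.7500 / (0.25·0.7500 + 0.7·0.2500) ≈ 0.5172
After 'absent': P(species A) = 0.25·0.5172 / (0.25·0.5172 + 0.7·0.4828) ≈ 0.2768
After 'present': P(species A) = 0.75·0.2768 / (0.75·0.2768 + 0.3·0.7232) ≈ 0.4889

0.489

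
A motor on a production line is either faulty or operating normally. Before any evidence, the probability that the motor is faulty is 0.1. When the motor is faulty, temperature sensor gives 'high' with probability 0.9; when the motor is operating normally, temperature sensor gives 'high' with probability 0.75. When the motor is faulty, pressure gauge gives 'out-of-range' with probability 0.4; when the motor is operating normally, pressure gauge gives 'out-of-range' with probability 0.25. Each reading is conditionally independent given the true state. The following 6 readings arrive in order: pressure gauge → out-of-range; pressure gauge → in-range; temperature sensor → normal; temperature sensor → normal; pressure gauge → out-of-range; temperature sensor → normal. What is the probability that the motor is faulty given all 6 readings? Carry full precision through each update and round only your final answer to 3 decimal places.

0.014

After pressure gauge='out-of-range': P(faulty) = 0.4·0.1000 / (0.4·0.1000 + 0.25·0.9000) ≈ 0.1509
After pressure gauge='in-range': P(faulty) = 0.6·0.1509 / (0.6·0.1509 + 0.75·0.8491) ≈ 0.1245
After temperature sensor='normal': P(faulty) = 0.1·0.1245 / (0.1·0.1245 + 0.25·0.8755) ≈ 0.0538
After temperature sensor='normal': P(faulty) = 0.1·0.0538 / (0.1·0.0538 + 0.25·0.9462) ≈ 0.0222
After pressure gauge='out-of-range': P(faulty) = 0.4·0.0222 / (0.4·0.0222 + 0.25·0.9778) ≈ 0.0351
After temperature sensor='normal': P(faulty) = 0.1·0.0351 / (0.1·0.0351 + 0.25·0.9649) ≈ 0.0144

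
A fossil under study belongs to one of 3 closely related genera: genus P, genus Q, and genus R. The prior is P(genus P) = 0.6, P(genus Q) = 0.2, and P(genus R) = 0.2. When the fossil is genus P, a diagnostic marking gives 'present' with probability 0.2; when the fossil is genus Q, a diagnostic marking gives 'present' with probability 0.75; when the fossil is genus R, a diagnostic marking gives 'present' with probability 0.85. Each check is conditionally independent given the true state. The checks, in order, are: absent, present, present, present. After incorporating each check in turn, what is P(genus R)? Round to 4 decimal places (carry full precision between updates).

0.4249

Each posterior becomes the prior for the next update.
After 'absent': normaliser = 0.8·0.6000 + 0.25·0.2000 + 0.15·0.2000; P(genus P) ≈ 0.8571, P(genus Q) ≈ 0.0893, P(genus R) ≈ 0.0536
After 'present': normaliser = 0.2·0.8571 + 0.75·0.0893 + 0.85·0.0536; P(genus P) ≈ 0.6038, P(genus Q) ≈ 0.2358, P(genus R) ≈ 0.1604
After 'present': normaliser = 0.2·0.6038 + 0.75·0.2358 + 0.85·0.1604; P(genus P) ≈ 0.2783, P(genus Q) ≈ 0.4076, P(genus R) ≈ 0.3141
After 'present': normaliser = 0.2·0.2783 + 0.75·0.4076 + 0.85·0.3141; P(genus P) ≈ 0.0886, P(genus Q) ≈ 0.4865, P(genus R) ≈ 0.4249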